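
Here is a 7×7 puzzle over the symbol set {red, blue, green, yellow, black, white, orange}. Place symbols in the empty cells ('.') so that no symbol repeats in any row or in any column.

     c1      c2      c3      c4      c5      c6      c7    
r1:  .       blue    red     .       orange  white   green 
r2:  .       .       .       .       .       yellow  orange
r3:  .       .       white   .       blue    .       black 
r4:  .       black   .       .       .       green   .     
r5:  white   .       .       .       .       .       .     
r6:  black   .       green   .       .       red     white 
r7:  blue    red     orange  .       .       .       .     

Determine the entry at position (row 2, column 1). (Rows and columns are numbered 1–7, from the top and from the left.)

At row 1, column 1: row 1 has {red,blue,green,white,orange}; column 1 has {blue,black,white}; that leaves yellow.
At row 1, column 4: row 1 has {red,blue,green,yellow,white,orange}; column 4 is empty so far; that leaves black.
At row 3, column 6: row 3 has {blue,black,white}; column 6 has {red,green,yellow,white}; that leaves orange.
At row 6, column 5: row 6 has {red,green,black,white}; column 5 has {blue,orange}; that leaves yellow.
At row 7, column 6: row 7 has {red,blue,orange}; column 6 has {red,green,yellow,white,orange}; that leaves black.
At row 7, column 7: row 7 has {red,blue,black,orange}; column 7 has {green,black,white,orange}; that leaves yellow.
At row 5, column 6: row 5 has {white}; column 6 has {red,green,yellow,black,white,orange}; that leaves blue.
At row 5, column 7: row 5 has {blue,white}; column 7 has {green,yellow,black,white,orange}; that leaves red.
At row 6, column 2: row 6 has {red,green,yellow,black,white}; column 2 has {red,blue,black}; that leaves orange.
At row 6, column 4: row 6 has {red,green,yellow,black,white,orange}; column 4 has {black}; that leaves blue.
At row 4, column 7: row 4 has {green,black}; column 7 has {red,green,yellow,black,white,orange}; that leaves blue.
At row 4, column 3: row 4 has {blue,green,black}; column 3 has {red,green,white,orange}; that leaves yellow.
At row 5, column 3: row 5 has {red,blue,white}; column 3 has {red,green,yellow,white,orange}; that leaves black.
At row 5, column 5: row 5 has {red,blue,black,white}; column 5 has {blue,yellow,orange}; that leaves green.
At row 7, column 5: row 7 has {red,blue,yellow,black,orange}; column 5 has {blue,green,yellow,orange}; that leaves white.
At row 2, column 3: row 2 has {yellow,orange}; column 3 has {red,green,yellow,black,white,orange}; that leaves blue.
At row 4, column 5: row 4 has {blue,green,yellow,black}; column 5 has {blue,green,yellow,white,orange}; that leaves red.
At row 5, column 2: row 5 has {red,blue,green,black,white}; column 2 has {red,blue,black,orange}; that leaves yellow.
At row 5, column 4: row 5 has {red,blue,green,yellow,black,white}; column 4 has {blue,black}; that leaves orange.
At row 7, column 4: row 7 has {red,blue,yellow,black,white,orange}; column 4 has {blue,black,orange}; that leaves green.
At row 2, column 5: row 2 has {blue,yellow,orange}; column 5 has {red,blue,green,yellow,white,orange}; that leaves black.
At row 3, column 2: row 3 has {blue,black,white,orange}; column 2 has {red,blue,yellow,black,orange}; that leaves green.
At row 4, column 1: row 4 has {red,blue,green,yellow,black}; column 1 has {blue,yellow,black,white}; that leaves orange.
At row 4, column 4: row 4 has {red,blue,green,yellow,black,orange}; column 4 has {blue,green,black,orange}; that leaves white.
At row 2, column 2: row 2 has {blue,yellow,black,orange}; column 2 has {red,blue,green,yellow,black,orange}; that leaves white.
At row 2, column 4: row 2 has {blue,yellow,black,white,orange}; column 4 has {blue,green,black,white,orange}; that leaves red.
At row 3, column 1: row 3 has {blue,green,black,white,orange}; column 1 has {blue,yellow,black,white,orange}; that leaves red.
At row 3, column 4: row 3 has {red,blue,green,black,white,orange}; column 4 has {red,blue,green,black,white,orange}; that leaves yellow.
At row 2, column 1: row 2 has {red,blue,yellow,black,white,orange}; column 1 has {red,blue,yellow,black,white,orange}; that leaves green.

green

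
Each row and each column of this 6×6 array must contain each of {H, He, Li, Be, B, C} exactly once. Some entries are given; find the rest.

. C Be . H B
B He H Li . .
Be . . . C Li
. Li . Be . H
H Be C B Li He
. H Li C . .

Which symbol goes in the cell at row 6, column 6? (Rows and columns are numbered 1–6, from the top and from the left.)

Be

(r1,c4) = He
(r2,c5) = Be
(r2,c6) = C
(r3,c2) = B
(r3,c3) = He
(r3,c4) = H
(r4,c3) = B
(r4,c5) = He
(r6,c1) = He
(r6,c5) = B
(r6,c6) = Be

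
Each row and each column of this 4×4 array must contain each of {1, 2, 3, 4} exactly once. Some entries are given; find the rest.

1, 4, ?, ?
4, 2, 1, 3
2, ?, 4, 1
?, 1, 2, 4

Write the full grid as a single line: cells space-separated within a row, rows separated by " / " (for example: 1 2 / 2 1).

1 4 3 2 / 4 2 1 3 / 2 3 4 1 / 3 1 2 4

Cell (r1,c3): row 1 has {1,4}; column 3 has {1,2,4} → 3.
Cell (r1,c4): row 1 has {1,3,4}; column 4 has {1,3,4} → 2.
Cell (r3,c2): row 3 has {1,2,4}; column 2 has {1,2,4} → 3.
Cell (r4,c1): row 4 has {1,2,4}; column 1 has {1,2,4} → 3.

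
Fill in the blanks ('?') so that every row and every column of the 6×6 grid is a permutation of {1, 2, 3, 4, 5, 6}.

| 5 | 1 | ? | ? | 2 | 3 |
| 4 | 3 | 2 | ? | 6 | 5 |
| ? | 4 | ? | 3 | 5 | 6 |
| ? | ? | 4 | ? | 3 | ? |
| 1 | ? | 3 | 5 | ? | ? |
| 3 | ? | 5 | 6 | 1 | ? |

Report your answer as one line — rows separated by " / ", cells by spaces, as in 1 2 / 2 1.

(r1,c3) = 6
(r1,c4) = 4
(r2,c4) = 1
(r3,c1) = 2
(r3,c3) = 1
(r4,c1) = 6
(r4,c4) = 2
(r4,c6) = 1
(r5,c5) = 4
(r5,c6) = 2
(r6,c2) = 2
(r6,c6) = 4
(r4,c2) = 5
(r5,c2) = 6

5 1 6 4 2 3 / 4 3 2 1 6 5 / 2 4 1 3 5 6 / 6 5 4 2 3 1 / 1 6 3 5 4 2 / 3 2 5 6 1 4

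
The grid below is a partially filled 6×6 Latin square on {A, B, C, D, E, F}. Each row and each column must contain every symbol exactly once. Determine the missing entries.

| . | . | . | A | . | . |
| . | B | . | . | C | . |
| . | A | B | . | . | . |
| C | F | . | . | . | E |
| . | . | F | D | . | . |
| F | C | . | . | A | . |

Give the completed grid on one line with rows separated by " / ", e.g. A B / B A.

row 4 has {C,E,F}; column 4 has {A,D} — only B is left for (r4,c4).
row 4 has {B,C,E,F}; column 5 has {A,C} — only D is left for (r4,c5).
row 5 has {D,F}; column 2 has {A,B,C,F} — only E is left for (r5,c2).
row 5 has {D,E,F}; column 5 has {A,C,D} — only B is left for (r5,c5).
row 6 has {A,C,F}; column 4 has {A,B,D} — only E is left for (r6,c4).
row 1 has {A}; column 2 has {A,B,C,E,F} — only D is left for (r1,c2).
row 2 has {B,C}; column 4 has {A,B,D,E} — only F is left for (r2,c4).
row 3 has {A,B}; column 4 has {A,B,D,E,F} — only C is left for (r3,c4).
row 4 has {B,C,D,E,F}; column 3 has {B,F} — only A is left for (r4,c3).
row 5 has {B,D,E,F}; column 1 has {C,F} — only A is left for (r5,c1).
row 5 has {A,B,D,E,F}; column 6 has {E} — only C is left for (r5,c6).
row 6 has {A,C,E,F}; column 3 has {A,B,F} — only D is left for (r6,c3).
row 6 has {A,C,D,E,F}; column 6 has {C,E} — only B is left for (r6,c6).
row 1 has {A,D}; column 6 has {B,C,E} — only F is left for (r1,c6).
row 2 has {B,C,F}; column 3 has {A,B,D,F} — only E is left for (r2,c3).
row 3 has {A,B,C}; column 6 has {B,C,E,F} — only D is left for (r3,c6).
row 1 has {A,D,F}; column 3 has {A,B,D,E,F} — only C is left for (r1,c3).
row 1 has {A,C,D,F}; column 5 has {A,B,C,D} — only E is left for (r1,c5).
row 2 has {B,C,E,F}; column 1 has {A,C,F} — only D is left for (r2,c1).
row 2 has {B,C,D,E,F}; column 6 has {B,C,D,E,F} — only A is left for (r2,c6).
row 3 has {A,B,C,D}; column 1 has {A,C,D,F} — only E is left for (r3,c1).
row 3 has {A,B,C,D,E}; column 5 has {A,B,C,D,E} — only F is left for (r3,c5).
row 1 has {A,C,D,E,F}; column 1 has {A,C,D,E,F} — only B is left for (r1,c1).

B D C A E F / D B E F C A / E A B C F D / C F A B D E / A E F D B C / F C D E A B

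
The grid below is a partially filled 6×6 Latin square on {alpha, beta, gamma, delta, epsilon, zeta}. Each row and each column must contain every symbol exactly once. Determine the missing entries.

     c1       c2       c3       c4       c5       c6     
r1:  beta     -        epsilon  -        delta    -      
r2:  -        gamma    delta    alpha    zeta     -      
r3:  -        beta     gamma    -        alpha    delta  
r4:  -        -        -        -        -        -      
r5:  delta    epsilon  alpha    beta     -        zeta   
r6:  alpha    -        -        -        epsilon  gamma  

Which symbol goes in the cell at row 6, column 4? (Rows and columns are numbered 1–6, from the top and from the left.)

zeta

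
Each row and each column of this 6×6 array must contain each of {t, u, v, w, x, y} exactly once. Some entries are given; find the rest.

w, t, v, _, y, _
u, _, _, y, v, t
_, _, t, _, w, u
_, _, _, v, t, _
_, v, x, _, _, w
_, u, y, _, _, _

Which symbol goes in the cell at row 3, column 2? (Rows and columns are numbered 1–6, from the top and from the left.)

At row 1, column 6: row 1 has {t,v,w,y}; column 6 has {t,u,w}; that leaves x.
At row 2, column 3: row 2 has {t,u,v,y}; column 3 has {t,v,x,y}; that leaves w.
At row 3, column 4: row 3 has {t,u,w}; column 4 has {v,y}; that leaves x.
At row 4, column 3: row 4 has {t,v}; column 3 has {t,v,w,x,y}; that leaves u.
At row 4, column 6: row 4 has {t,u,v}; column 6 has {t,u,w,x}; that leaves y.
At row 5, column 5: row 5 has {v,w,x}; column 5 has {t,v,w,y}; that leaves u.
At row 6, column 5: row 6 has {u,y}; column 5 has {t,u,v,w,y}; that leaves x.
At row 6, column 6: row 6 has {u,x,y}; column 6 has {t,u,w,x,y}; that leaves v.
At row 1, column 4: row 1 has {t,v,w,x,y}; column 4 has {v,x,y}; that leaves u.
At row 2, column 2: row 2 has {t,u,v,w,y}; column 2 has {t,u,v}; that leaves x.
At row 3, column 2: row 3 has {t,u,w,x}; column 2 has {t,u,v,x}; that leaves y.

y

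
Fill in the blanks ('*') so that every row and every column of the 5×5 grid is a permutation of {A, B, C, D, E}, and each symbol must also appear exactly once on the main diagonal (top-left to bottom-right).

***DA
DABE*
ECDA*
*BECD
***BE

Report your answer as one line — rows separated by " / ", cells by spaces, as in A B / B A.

B E C D A / D A B E C / E C D A B / A B E C D / C D A B E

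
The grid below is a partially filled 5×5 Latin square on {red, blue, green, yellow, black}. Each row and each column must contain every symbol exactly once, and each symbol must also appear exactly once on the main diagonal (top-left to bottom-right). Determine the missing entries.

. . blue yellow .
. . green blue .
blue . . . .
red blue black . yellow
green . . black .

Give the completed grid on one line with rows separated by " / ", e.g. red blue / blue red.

At row 1, column 1: row 1 has {blue,yellow}; column 1 has {red,blue,green}; the diagonal is empty so far; that leaves black.
At row 2, column 1: row 2 has {blue,green}; column 1 has {red,blue,green,black}; that leaves yellow.
At row 2, column 2: row 2 has {blue,green,yellow}; column 2 has {blue}; the diagonal has {black}; that leaves red.
At row 2, column 5: row 2 has {red,blue,green,yellow}; column 5 has {yellow}; that leaves black.
At row 3, column 3: row 3 has {blue}; column 3 has {blue,green,black}; the diagonal has {red,black}; that leaves yellow.
At row 4, column 4: row 4 has {red,blue,yellow,black}; column 4 has {blue,yellow,black}; the diagonal has {red,yellow,black}; that leaves green.
At row 5, column 2: row 5 has {green,black}; column 2 has {red,blue}; that leaves yellow.
At row 5, column 3: row 5 has {green,yellow,black}; column 3 has {blue,green,yellow,black}; that leaves red.
At row 5, column 5: row 5 has {red,green,yellow,black}; column 5 has {yellow,black}; the diagonal has {red,green,yellow,black}; that leaves blue.
At row 1, column 2: row 1 has {blue,yellow,black}; column 2 has {red,blue,yellow}; that leaves green.
At row 1, column 5: row 1 has {blue,green,yellow,black}; column 5 has {blue,yellow,black}; that leaves red.
At row 3, column 2: row 3 has {blue,yellow}; column 2 has {red,blue,green,yellow}; that leaves black.
At row 3, column 4: row 3 has {blue,yellow,black}; column 4 has {blue,green,yellow,black}; that leaves red.
At row 3, column 5: row 3 has {red,blue,yellow,black}; column 5 has {red,blue,yellow,black}; that leaves green.

black green blue yellow red / yellow red green blue black / blue black yellow red green / red blue black green yellow / green yellow red black blue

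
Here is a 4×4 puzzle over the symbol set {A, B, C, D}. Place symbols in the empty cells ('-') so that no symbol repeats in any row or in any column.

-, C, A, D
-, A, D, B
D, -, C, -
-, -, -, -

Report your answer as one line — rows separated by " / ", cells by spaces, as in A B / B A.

B C A D / C A D B / D B C A / A D B C

At row 1, column 1: row 1 has {A,C,D}; column 1 has {D}; that leaves B.
At row 2, column 1: row 2 has {A,B,D}; column 1 has {B,D}; that leaves C.
At row 3, column 2: row 3 has {C,D}; column 2 has {A,C}; that leaves B.
At row 3, column 4: row 3 has {B,C,D}; column 4 has {B,D}; that leaves A.
At row 4, column 1: row 4 is empty so far; column 1 has {B,C,D}; that leaves A.
At row 4, column 2: row 4 has {A}; column 2 has {A,B,C}; that leaves D.
At row 4, column 3: row 4 has {A,D}; column 3 has {A,C,D}; that leaves B.
At row 4, column 4: row 4 has {A,B,D}; column 4 has {A,B,D}; that leaves C.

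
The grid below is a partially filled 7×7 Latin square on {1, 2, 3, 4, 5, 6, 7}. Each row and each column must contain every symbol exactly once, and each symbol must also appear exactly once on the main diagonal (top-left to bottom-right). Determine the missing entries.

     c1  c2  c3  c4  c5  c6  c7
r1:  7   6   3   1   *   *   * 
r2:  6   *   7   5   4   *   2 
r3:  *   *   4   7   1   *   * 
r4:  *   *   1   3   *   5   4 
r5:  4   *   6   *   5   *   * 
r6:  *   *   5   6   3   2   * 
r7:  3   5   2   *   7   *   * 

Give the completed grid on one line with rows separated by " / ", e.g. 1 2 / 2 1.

7 6 3 1 2 4 5 / 6 1 7 5 4 3 2 / 5 2 4 7 1 6 3 / 2 7 1 3 6 5 4 / 4 3 6 2 5 7 1 / 1 4 5 6 3 2 7 / 3 5 2 4 7 1 6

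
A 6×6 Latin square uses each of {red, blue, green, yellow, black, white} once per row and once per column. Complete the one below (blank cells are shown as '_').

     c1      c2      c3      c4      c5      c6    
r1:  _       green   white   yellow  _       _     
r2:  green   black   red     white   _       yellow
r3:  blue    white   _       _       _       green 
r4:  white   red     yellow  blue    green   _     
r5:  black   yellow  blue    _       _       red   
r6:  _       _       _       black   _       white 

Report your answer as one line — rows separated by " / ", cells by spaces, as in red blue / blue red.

red green white yellow black blue / green black red white blue yellow / blue white black red yellow green / white red yellow blue green black / black yellow blue green white red / yellow blue green black red white

(r1,c1) = red
(r2,c5) = blue
(r3,c3) = black
(r3,c4) = red
(r3,c5) = yellow
(r4,c6) = black
(r5,c4) = green
(r5,c5) = white
(r6,c1) = yellow
(r6,c2) = blue
(r6,c3) = green
(r6,c5) = red
(r1,c5) = black
(r1,c6) = blue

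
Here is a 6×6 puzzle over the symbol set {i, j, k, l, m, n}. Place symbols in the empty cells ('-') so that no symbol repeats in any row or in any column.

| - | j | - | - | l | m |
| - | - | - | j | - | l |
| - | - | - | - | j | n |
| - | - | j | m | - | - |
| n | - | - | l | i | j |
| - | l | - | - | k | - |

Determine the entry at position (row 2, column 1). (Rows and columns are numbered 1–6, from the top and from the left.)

row 4 has {j,m}; column 5 has {i,j,k,l} — only n is left for (r4,c5).
row 6 has {k,l}; column 6 has {j,l,m,n} — only i is left for (r6,c6).
row 2 has {j,l}; column 5 has {i,j,k,l,n} — only m is left for (r2,c5).
row 4 has {j,m,n}; column 6 has {i,j,l,m,n} — only k is left for (r4,c6).
row 6 has {i,k,l}; column 4 has {j,l,m} — only n is left for (r6,c4).
row 4 has {j,k,m,n}; column 2 has {j,l} — only i is left for (r4,c2).
row 6 has {i,k,l,n}; column 3 has {j} — only m is left for (r6,c3).
row 4 has {i,j,k,m,n}; column 1 has {n} — only l is left for (r4,c1).
row 5 has {i,j,l,n}; column 3 has {j,m} — only k is left for (r5,c3).
row 6 has {i,k,l,m,n}; column 1 has {l,n} — only j is left for (r6,c1).
row 5 has {i,j,k,l,n}; column 2 has {i,j,l} — only m is left for (r5,c2).
row 3 has {j,n}; column 2 has {i,j,l,m} — only k is left for (r3,c2).
row 3 has {j,k,n}; column 4 has {j,l,m,n} — only i is left for (r3,c4).
row 1 has {j,l,m}; column 4 has {i,j,l,m,n} — only k is left for (r1,c4).
row 2 has {j,l,m}; column 2 has {i,j,k,l,m} — only n is left for (r2,c2).
row 2 has {j,l,m,n}; column 3 has {j,k,m} — only i is left for (r2,c3).
row 3 has {i,j,k,n}; column 1 has {j,l,n} — only m is left for (r3,c1).
row 3 has {i,j,k,m,n}; column 3 has {i,j,k,m} — only l is left for (r3,c3).
row 1 has {j,k,l,m}; column 1 has {j,l,m,n} — only i is left for (r1,c1).
row 1 has {i,j,k,l,m}; column 3 has {i,j,k,l,m} — only n is left for (r1,c3).
row 2 has {i,j,l,m,n}; column 1 has {i,j,l,m,n} — only k is left for (r2,c1).

k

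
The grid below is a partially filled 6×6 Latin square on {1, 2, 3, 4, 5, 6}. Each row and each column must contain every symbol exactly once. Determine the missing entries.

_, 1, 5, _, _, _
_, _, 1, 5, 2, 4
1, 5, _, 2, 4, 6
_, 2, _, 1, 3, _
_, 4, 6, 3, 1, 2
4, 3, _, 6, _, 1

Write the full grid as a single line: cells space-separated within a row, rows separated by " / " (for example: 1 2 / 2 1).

Cell (r1,c4): row 1 has {1,5}; column 4 has {1,2,3,5,6} → 4.
Cell (r1,c5): row 1 has {1,4,5}; column 5 has {1,2,3,4} → 6.
Cell (r1,c6): row 1 has {1,4,5,6}; column 6 has {1,2,4,6} → 3.
Cell (r2,c2): row 2 has {1,2,4,5}; column 2 has {1,2,3,4,5} → 6.
Cell (r3,c3): row 3 has {1,2,4,5,6}; column 3 has {1,5,6} → 3.
Cell (r4,c3): row 4 has {1,2,3}; column 3 has {1,3,5,6} → 4.
Cell (r4,c6): row 4 has {1,2,3,4}; column 6 has {1,2,3,4,6} → 5.
Cell (r5,c1): row 5 has {1,2,3,4,6}; column 1 has {1,4} → 5.
Cell (r6,c3): row 6 has {1,3,4,6}; column 3 has {1,3,4,5,6} → 2.
Cell (r6,c5): row 6 has {1,2,3,4,6}; column 5 has {1,2,3,4,6} → 5.
Cell (r1,c1): row 1 has {1,3,4,5,6}; column 1 has {1,4,5} → 2.
Cell (r2,c1): row 2 has {1,2,4,5,6}; column 1 has {1,2,4,5} → 3.
Cell (r4,c1): row 4 has {1,2,3,4,5}; column 1 has {1,2,3,4,5} → 6.

2 1 5 4 6 3 / 3 6 1 5 2 4 / 1 5 3 2 4 6 / 6 2 4 1 3 5 / 5 4 6 3 1 2 / 4 3 2 6 5 1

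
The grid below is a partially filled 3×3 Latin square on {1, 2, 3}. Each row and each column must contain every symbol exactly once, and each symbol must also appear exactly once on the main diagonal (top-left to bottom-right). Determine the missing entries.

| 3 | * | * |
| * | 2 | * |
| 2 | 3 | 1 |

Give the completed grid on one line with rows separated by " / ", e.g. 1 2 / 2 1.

row 1 has {3}; column 2 has {2,3} — only 1 is left for (r1,c2).
row 1 has {1,3}; column 3 has {1} — only 2 is left for (r1,c3).
row 2 has {2}; column 1 has {2,3} — only 1 is left for (r2,c1).
row 2 has {1,2}; column 3 has {1,2} — only 3 is left for (r2,c3).

3 1 2 / 1 2 3 / 2 3 1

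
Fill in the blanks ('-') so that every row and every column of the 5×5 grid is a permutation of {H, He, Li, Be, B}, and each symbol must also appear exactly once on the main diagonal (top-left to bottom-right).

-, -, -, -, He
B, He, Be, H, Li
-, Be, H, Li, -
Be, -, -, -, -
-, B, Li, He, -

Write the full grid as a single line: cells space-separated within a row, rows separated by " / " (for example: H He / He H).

row 1 has {He}; column 1 has {Be,B}; the diagonal has {H,He} — only Li is left for (r1,c1).
row 1 has {He,Li}; column 2 has {He,Be,B} — only H is left for (r1,c2).
row 1 has {H,He,Li}; column 3 has {H,Li,Be} — only B is left for (r1,c3).
row 1 has {H,He,Li,B}; column 4 has {H,He,Li} — only Be is left for (r1,c4).
row 3 has {H,Li,Be}; column 1 has {Li,Be,B} — only He is left for (r3,c1).
row 3 has {H,He,Li,Be}; column 5 has {He,Li} — only B is left for (r3,c5).
row 4 has {Be}; column 2 has {H,He,Be,B} — only Li is left for (r4,c2).
row 4 has {Li,Be}; column 3 has {H,Li,Be,B} — only He is left for (r4,c3).
row 4 has {He,Li,Be}; column 4 has {H,He,Li,Be}; the diagonal has {H,He,Li} — only B is left for (r4,c4).
row 4 has {He,Li,Be,B}; column 5 has {He,Li,B} — only H is left for (r4,c5).
row 5 has {He,Li,B}; column 1 has {He,Li,Be,B} — only H is left for (r5,c1).
row 5 has {H,He,Li,B}; column 5 has {H,He,Li,B}; the diagonal has {H,He,Li,B} — only Be is left for (r5,c5).

Li H B Be He / B He Be H Li / He Be H Li B / Be Li He B H / H B Li He Be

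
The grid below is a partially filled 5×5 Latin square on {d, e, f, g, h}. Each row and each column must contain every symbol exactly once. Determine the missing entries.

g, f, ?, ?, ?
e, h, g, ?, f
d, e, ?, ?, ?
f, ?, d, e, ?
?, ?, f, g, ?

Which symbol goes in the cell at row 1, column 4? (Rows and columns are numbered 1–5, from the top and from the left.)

Cell (r2,c4): row 2 has {e,f,g,h}; column 4 has {e,g} → d.
Cell (r3,c3): row 3 has {d,e}; column 3 has {d,f,g} → h.
Cell (r3,c4): row 3 has {d,e,h}; column 4 has {d,e,g} → f.
Cell (r3,c5): row 3 has {d,e,f,h}; column 5 has {f} → g.
Cell (r4,c2): row 4 has {d,e,f}; column 2 has {e,f,h} → g.
Cell (r4,c5): row 4 has {d,e,f,g}; column 5 has {f,g} → h.
Cell (r5,c1): row 5 has {f,g}; column 1 has {d,e,f,g} → h.
Cell (r5,c2): row 5 has {f,g,h}; column 2 has {e,f,g,h} → d.
Cell (r5,c5): row 5 has {d,f,g,h}; column 5 has {f,g,h} → e.
Cell (r1,c3): row 1 has {f,g}; column 3 has {d,f,g,h} → e.
Cell (r1,c4): row 1 has {e,f,g}; column 4 has {d,e,f,g} → h.

h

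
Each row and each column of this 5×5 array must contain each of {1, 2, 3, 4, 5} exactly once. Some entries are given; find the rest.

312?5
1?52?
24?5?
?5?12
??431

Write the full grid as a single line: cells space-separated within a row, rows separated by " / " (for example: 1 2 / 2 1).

row 1 has {1,2,3,5}; column 4 has {1,2,3,5} — only 4 is left for (r1,c4).
row 2 has {1,2,5}; column 2 has {1,4,5} — only 3 is left for (r2,c2).
row 2 has {1,2,3,5}; column 5 has {1,2,5} — only 4 is left for (r2,c5).
row 3 has {2,4,5}; column 5 has {1,2,4,5} — only 3 is left for (r3,c5).
row 4 has {1,2,5}; column 1 has {1,2,3} — only 4 is left for (r4,c1).
row 4 has {1,2,4,5}; column 3 has {2,4,5} — only 3 is left for (r4,c3).
row 5 has {1,3,4}; column 1 has {1,2,3,4} — only 5 is left for (r5,c1).
row 5 has {1,3,4,5}; column 2 has {1,3,4,5} — only 2 is left for (r5,c2).
row 3 has {2,3,4,5}; column 3 has {2,3,4,5} — only 1 is left for (r3,c3).

3 1 2 4 5 / 1 3 5 2 4 / 2 4 1 5 3 / 4 5 3 1 2 / 5 2 4 3 1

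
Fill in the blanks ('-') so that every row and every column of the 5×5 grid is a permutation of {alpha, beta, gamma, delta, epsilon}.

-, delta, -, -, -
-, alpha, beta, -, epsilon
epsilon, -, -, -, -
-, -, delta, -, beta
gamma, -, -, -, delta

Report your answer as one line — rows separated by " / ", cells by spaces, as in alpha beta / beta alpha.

beta delta epsilon alpha gamma / delta alpha beta gamma epsilon / epsilon beta gamma delta alpha / alpha gamma delta epsilon beta / gamma epsilon alpha beta delta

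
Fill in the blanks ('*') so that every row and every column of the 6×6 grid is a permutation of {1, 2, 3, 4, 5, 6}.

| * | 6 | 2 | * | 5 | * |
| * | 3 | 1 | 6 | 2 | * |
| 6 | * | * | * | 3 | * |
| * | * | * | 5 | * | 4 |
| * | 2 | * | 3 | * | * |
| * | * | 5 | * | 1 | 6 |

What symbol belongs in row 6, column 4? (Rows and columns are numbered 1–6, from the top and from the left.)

(r2,c6) = 5
(r3,c3) = 4
(r4,c2) = 1
(r4,c5) = 6
(r5,c3) = 6
(r5,c5) = 4
(r5,c6) = 1
(r6,c2) = 4
(r6,c4) = 2

2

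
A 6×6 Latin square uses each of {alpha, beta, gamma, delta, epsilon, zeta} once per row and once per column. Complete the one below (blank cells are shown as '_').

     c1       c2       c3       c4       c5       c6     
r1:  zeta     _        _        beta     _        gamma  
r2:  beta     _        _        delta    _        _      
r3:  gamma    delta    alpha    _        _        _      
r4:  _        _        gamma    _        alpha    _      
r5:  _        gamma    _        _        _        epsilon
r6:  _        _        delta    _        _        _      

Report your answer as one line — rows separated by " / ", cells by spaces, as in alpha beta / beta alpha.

zeta alpha epsilon beta delta gamma / beta epsilon zeta delta gamma alpha / gamma delta alpha epsilon beta zeta / epsilon beta gamma zeta alpha delta / delta gamma beta alpha zeta epsilon / alpha zeta delta gamma epsilon beta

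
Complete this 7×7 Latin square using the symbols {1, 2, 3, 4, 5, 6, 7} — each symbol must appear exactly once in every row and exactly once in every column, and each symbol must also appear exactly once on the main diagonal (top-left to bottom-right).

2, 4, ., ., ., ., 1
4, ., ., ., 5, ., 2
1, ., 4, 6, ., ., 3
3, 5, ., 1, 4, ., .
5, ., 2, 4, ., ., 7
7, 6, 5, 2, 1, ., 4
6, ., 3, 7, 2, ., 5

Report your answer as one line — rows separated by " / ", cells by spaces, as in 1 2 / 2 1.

2 4 6 5 3 7 1 / 4 7 1 3 5 6 2 / 1 2 4 6 7 5 3 / 3 5 7 1 4 2 6 / 5 3 2 4 6 1 7 / 7 6 5 2 1 3 4 / 6 1 3 7 2 4 5

(r2,c4) = 3
(r3,c5) = 7
(r4,c7) = 6
(r6,c6) = 3
(r7,c2) = 1
(r7,c6) = 4
(r1,c4) = 5
(r2,c2) = 7
(r3,c2) = 2
(r3,c6) = 5
(r4,c3) = 7
(r4,c6) = 2
(r5,c2) = 3
(r5,c5) = 6
(r5,c6) = 1
(r1,c3) = 6
(r1,c5) = 3
(r1,c6) = 7
(r2,c3) = 1
(r2,c6) = 6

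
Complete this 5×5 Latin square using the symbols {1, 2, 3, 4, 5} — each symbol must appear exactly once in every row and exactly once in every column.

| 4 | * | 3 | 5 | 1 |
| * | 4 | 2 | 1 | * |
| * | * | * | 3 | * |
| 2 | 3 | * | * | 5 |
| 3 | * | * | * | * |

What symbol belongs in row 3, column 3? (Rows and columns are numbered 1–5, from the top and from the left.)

4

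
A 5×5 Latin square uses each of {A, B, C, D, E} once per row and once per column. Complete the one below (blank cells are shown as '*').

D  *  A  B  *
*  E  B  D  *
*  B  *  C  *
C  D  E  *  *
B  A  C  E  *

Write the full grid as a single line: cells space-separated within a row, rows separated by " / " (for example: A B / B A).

D C A B E / A E B D C / E B D C A / C D E A B / B A C E D

(r1,c2) = C
(r1,c5) = E
(r2,c1) = A
(r2,c5) = C
(r3,c1) = E
(r3,c3) = D
(r3,c5) = A
(r4,c4) = A
(r4,c5) = B
(r5,c5) = D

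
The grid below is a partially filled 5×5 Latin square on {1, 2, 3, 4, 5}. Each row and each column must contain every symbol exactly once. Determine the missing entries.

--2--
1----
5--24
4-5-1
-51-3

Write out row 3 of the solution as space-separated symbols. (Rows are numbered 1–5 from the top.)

5 1 3 2 4

(r1,c1) = 3
(r1,c5) = 5
(r2,c5) = 2
(r3,c3) = 3
(r4,c4) = 3
(r5,c1) = 2
(r5,c4) = 4
(r1,c4) = 1
(r2,c3) = 4
(r2,c4) = 5
(r3,c2) = 1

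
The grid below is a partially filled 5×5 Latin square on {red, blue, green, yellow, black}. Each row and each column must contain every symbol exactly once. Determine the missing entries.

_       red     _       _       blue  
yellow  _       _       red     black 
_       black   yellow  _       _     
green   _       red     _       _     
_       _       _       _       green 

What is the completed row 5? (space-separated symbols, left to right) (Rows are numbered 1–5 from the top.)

(r1,c1) = black
(r1,c3) = green
(r1,c4) = yellow
(r2,c3) = blue
(r3,c5) = red
(r4,c5) = yellow
(r5,c3) = black
(r5,c4) = blue
(r2,c2) = green
(r3,c1) = blue
(r3,c4) = green
(r4,c2) = blue
(r4,c4) = black
(r5,c1) = red
(r5,c2) = yellow

red yellow black blue green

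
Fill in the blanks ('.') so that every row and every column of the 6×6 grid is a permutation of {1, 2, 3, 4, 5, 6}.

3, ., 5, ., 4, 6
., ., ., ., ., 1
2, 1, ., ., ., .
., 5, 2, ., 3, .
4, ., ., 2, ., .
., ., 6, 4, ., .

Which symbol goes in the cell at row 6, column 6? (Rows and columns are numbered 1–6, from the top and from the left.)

2

(r1,c2) = 2
(r1,c4) = 1
(r4,c4) = 6
(r4,c6) = 4
(r6,c2) = 3
(r4,c1) = 1
(r5,c2) = 6
(r6,c1) = 5
(r6,c6) = 2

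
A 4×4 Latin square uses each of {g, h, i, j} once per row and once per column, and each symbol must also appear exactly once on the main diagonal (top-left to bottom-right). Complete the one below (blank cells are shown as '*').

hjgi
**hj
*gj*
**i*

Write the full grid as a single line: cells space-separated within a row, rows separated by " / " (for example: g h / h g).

h j g i / g i h j / i g j h / j h i g

row 2 has {h,j}; column 2 has {g,j}; the diagonal has {h,j} — only i is left for (r2,c2).
row 3 has {g,j}; column 1 has {h} — only i is left for (r3,c1).
row 3 has {g,i,j}; column 4 has {i,j} — only h is left for (r3,c4).
row 4 has {i}; column 2 has {g,i,j} — only h is left for (r4,c2).
row 4 has {h,i}; column 4 has {h,i,j}; the diagonal has {h,i,j} — only g is left for (r4,c4).
row 2 has {h,i,j}; column 1 has {h,i} — only g is left for (r2,c1).
row 4 has {g,h,i}; column 1 has {g,h,i} — only j is left for (r4,c1).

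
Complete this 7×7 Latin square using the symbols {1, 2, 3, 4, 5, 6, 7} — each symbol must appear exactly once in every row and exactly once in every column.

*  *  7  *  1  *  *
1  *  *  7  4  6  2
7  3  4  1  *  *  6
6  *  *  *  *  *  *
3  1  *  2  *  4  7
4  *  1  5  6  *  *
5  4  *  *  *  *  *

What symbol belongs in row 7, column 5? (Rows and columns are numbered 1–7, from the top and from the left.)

3

(r1,c1) = 2
(r2,c2) = 5
(r2,c3) = 3
(r5,c5) = 5
(r6,c7) = 3
(r7,c7) = 1
(r1,c2) = 6
(r3,c5) = 2
(r3,c6) = 5
(r5,c3) = 6
(r7,c3) = 2
(r1,c6) = 3
(r4,c3) = 5
(r4,c7) = 4
(r7,c6) = 7
(r1,c4) = 4
(r1,c7) = 5
(r4,c4) = 3
(r4,c5) = 7
(r6,c6) = 2
(r7,c4) = 6
(r7,c5) = 3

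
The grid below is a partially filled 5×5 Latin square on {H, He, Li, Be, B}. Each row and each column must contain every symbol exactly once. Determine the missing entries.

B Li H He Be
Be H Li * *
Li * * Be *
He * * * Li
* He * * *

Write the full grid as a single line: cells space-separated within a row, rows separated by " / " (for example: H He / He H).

Cell (r2,c4): row 2 has {H,Li,Be}; column 4 has {He,Be} → B.
Cell (r2,c5): row 2 has {H,Li,Be,B}; column 5 has {Li,Be} → He.
Cell (r3,c2): row 3 has {Li,Be}; column 2 has {H,He,Li} → B.
Cell (r3,c3): row 3 has {Li,Be,B}; column 3 has {H,Li} → He.
Cell (r3,c5): row 3 has {He,Li,Be,B}; column 5 has {He,Li,Be} → H.
Cell (r4,c2): row 4 has {He,Li}; column 2 has {H,He,Li,B} → Be.
Cell (r4,c3): row 4 has {He,Li,Be}; column 3 has {H,He,Li} → B.
Cell (r4,c4): row 4 has {He,Li,Be,B}; column 4 has {He,Be,B} → H.
Cell (r5,c1): row 5 has {He}; column 1 has {He,Li,Be,B} → H.
Cell (r5,c3): row 5 has {H,He}; column 3 has {H,He,Li,B} → Be.
Cell (r5,c4): row 5 has {H,He,Be}; column 4 has {H,He,Be,B} → Li.
Cell (r5,c5): row 5 has {H,He,Li,Be}; column 5 has {H,He,Li,Be} → B.

B Li H He Be / Be H Li B He / Li B He Be H / He Be B H Li / H He Be Li B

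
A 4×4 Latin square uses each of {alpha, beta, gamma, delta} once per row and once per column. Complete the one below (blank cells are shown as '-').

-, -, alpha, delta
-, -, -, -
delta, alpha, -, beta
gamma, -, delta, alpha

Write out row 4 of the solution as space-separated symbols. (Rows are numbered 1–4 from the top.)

gamma beta delta alpha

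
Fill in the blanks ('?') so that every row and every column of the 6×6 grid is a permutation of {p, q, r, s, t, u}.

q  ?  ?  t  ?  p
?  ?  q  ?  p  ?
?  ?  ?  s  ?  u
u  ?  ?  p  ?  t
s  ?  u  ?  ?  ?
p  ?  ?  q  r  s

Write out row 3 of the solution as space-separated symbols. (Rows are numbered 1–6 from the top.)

r t p s q u

(r2,c6) = r
(r5,c4) = r
(r5,c6) = q
(r6,c3) = t
(r2,c1) = t
(r2,c4) = u
(r3,c1) = r
(r3,c3) = p
(r5,c5) = t
(r6,c2) = u
(r2,c2) = s
(r3,c5) = q
(r4,c5) = s
(r5,c2) = p
(r1,c2) = r
(r1,c3) = s
(r1,c5) = u
(r3,c2) = t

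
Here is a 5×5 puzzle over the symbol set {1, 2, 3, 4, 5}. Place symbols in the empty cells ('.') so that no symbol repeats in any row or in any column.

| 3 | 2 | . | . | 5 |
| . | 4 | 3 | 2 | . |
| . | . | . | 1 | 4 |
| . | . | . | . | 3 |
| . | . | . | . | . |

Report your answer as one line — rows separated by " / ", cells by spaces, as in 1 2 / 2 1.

3 2 1 4 5 / 5 4 3 2 1 / 2 3 5 1 4 / 4 1 2 5 3 / 1 5 4 3 2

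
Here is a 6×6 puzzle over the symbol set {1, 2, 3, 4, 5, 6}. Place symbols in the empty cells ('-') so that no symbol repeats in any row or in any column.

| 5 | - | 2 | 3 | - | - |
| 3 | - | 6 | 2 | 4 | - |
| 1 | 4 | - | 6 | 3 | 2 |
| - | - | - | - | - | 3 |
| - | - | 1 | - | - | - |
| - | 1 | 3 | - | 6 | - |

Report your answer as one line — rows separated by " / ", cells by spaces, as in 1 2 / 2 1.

(r1,c2) = 6
(r1,c5) = 1
(r1,c6) = 4
(r2,c2) = 5
(r2,c6) = 1
(r3,c3) = 5
(r4,c2) = 2
(r4,c3) = 4
(r4,c5) = 5
(r5,c2) = 3
(r5,c5) = 2
(r6,c6) = 5
(r4,c1) = 6
(r4,c4) = 1
(r5,c1) = 4
(r5,c4) = 5
(r5,c6) = 6
(r6,c1) = 2
(r6,c4) = 4

5 6 2 3 1 4 / 3 5 6 2 4 1 / 1 4 5 6 3 2 / 6 2 4 1 5 3 / 4 3 1 5 2 6 / 2 1 3 4 6 5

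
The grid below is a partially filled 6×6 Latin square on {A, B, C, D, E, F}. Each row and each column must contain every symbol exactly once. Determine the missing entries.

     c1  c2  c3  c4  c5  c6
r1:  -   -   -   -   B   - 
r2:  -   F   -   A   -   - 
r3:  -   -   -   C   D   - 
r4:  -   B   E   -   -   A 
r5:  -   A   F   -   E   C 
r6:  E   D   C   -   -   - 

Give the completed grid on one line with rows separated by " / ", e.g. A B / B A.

F C A E B D / B F D A C E / A E B C D F / C B E D F A / D A F B E C / E D C F A B

At row 2, column 5: row 2 has {A,F}; column 5 has {B,D,E}; that leaves C.
At row 3, column 2: row 3 has {C,D}; column 2 has {A,B,D,F}; that leaves E.
At row 4, column 5: row 4 has {A,B,E}; column 5 has {B,C,D,E}; that leaves F.
At row 6, column 5: row 6 has {C,D,E}; column 5 has {B,C,D,E,F}; that leaves A.
At row 1, column 2: row 1 has {B}; column 2 has {A,B,D,E,F}; that leaves C.
At row 4, column 4: row 4 has {A,B,E,F}; column 4 has {A,C}; that leaves D.
At row 5, column 4: row 5 has {A,C,E,F}; column 4 has {A,C,D}; that leaves B.
At row 6, column 4: row 6 has {A,C,D,E}; column 4 has {A,B,C,D}; that leaves F.
At row 6, column 6: row 6 has {A,C,D,E,F}; column 6 has {A,C}; that leaves B.
At row 1, column 4: row 1 has {B,C}; column 4 has {A,B,C,D,F}; that leaves E.
At row 3, column 6: row 3 has {C,D,E}; column 6 has {A,B,C}; that leaves F.
At row 4, column 1: row 4 has {A,B,D,E,F}; column 1 has {E}; that leaves C.
At row 5, column 1: row 5 has {A,B,C,E,F}; column 1 has {C,E}; that leaves D.
At row 1, column 6: row 1 has {B,C,E}; column 6 has {A,B,C,F}; that leaves D.
At row 2, column 1: row 2 has {A,C,F}; column 1 has {C,D,E}; that leaves B.
At row 2, column 3: row 2 has {A,B,C,F}; column 3 has {C,E,F}; that leaves D.
At row 2, column 6: row 2 has {A,B,C,D,F}; column 6 has {A,B,C,D,F}; that leaves E.
At row 3, column 1: row 3 has {C,D,E,F}; column 1 has {B,C,D,E}; that leaves A.
At row 3, column 3: row 3 has {A,C,D,E,F}; column 3 has {C,D,E,F}; that leaves B.
At row 1, column 1: row 1 has {B,C,D,E}; column 1 has {A,B,C,D,E}; that leaves F.
At row 1, column 3: row 1 has {B,C,D,E,F}; column 3 has {B,C,D,E,F}; that leaves A.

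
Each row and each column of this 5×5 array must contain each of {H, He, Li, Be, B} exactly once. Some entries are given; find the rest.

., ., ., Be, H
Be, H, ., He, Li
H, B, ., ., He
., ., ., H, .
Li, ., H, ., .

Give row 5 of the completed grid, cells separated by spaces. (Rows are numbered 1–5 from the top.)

Cell (r2,c3): row 2 has {H,He,Li,Be}; column 3 has {H} → B.
Cell (r3,c4): row 3 has {H,He,B}; column 4 has {H,He,Be} → Li.
Cell (r5,c4): row 5 has {H,Li}; column 4 has {H,He,Li,Be} → B.
Cell (r5,c5): row 5 has {H,Li,B}; column 5 has {H,He,Li} → Be.
Cell (r3,c3): row 3 has {H,He,Li,B}; column 3 has {H,B} → Be.
Cell (r4,c5): row 4 has {H}; column 5 has {H,He,Li,Be} → B.
Cell (r5,c2): row 5 has {H,Li,Be,B}; column 2 has {H,B} → He.

Li He H B Be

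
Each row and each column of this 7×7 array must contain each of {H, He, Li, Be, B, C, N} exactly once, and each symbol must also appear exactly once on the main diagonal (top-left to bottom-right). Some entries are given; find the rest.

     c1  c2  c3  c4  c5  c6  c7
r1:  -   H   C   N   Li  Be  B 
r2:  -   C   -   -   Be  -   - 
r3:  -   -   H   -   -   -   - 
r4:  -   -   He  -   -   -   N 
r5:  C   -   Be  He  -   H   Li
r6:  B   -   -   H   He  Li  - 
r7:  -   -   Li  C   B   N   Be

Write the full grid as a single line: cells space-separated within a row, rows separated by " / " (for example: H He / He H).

He H C N Li Be B / N C B Li Be He H / Li N H Be C B He / Be Li He B H C N / C B Be He N H Li / B Be N H He Li C / H He Li C B N Be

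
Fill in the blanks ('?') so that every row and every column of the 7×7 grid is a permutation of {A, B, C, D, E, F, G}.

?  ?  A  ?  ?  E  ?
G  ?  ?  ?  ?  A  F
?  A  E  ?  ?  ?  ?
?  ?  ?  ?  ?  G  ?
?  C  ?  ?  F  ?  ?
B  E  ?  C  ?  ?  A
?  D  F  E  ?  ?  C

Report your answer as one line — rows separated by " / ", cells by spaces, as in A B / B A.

(r2,c2) = B
(r2,c4) = D
(r4,c2) = F
(r7,c1) = A
(r7,c6) = B
(r1,c2) = G
(r2,c3) = C
(r2,c5) = E
(r5,c6) = D
(r6,c6) = F
(r7,c5) = G
(r3,c6) = C
(r5,c1) = E
(r6,c5) = D
(r3,c5) = B
(r6,c3) = G
(r1,c5) = C
(r4,c5) = A
(r5,c3) = B
(r5,c7) = G
(r3,c7) = D
(r4,c3) = D
(r4,c4) = B
(r4,c7) = E
(r5,c4) = A
(r1,c4) = F
(r1,c7) = B
(r3,c1) = F
(r3,c4) = G
(r4,c1) = C
(r1,c1) = D

D G A F C E B / G B C D E A F / F A E G B C D / C F D B A G E / E C B A F D G / B E G C D F A / A D F E G B C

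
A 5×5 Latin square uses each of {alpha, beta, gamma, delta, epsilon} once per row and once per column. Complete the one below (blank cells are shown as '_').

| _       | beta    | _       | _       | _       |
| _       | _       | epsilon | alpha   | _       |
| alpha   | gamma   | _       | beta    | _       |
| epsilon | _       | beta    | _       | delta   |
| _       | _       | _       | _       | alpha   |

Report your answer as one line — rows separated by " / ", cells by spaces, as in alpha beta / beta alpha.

delta beta alpha epsilon gamma / gamma delta epsilon alpha beta / alpha gamma delta beta epsilon / epsilon alpha beta gamma delta / beta epsilon gamma delta alpha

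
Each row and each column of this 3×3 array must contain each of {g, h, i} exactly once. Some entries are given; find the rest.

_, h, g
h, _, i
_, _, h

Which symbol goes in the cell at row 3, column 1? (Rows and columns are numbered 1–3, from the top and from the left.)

g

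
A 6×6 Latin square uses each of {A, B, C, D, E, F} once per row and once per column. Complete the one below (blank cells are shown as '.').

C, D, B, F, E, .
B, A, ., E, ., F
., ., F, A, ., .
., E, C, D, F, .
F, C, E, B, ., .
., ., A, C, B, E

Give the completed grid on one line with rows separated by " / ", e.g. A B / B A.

C D B F E A / B A D E C F / E B F A D C / A E C D F B / F C E B A D / D F A C B E

Cell (r1,c6): row 1 has {B,C,D,E,F}; column 6 has {E,F} → A.
Cell (r2,c3): row 2 has {A,B,E,F}; column 3 has {A,B,C,E,F} → D.
Cell (r2,c5): row 2 has {A,B,D,E,F}; column 5 has {B,E,F} → C.
Cell (r3,c2): row 3 has {A,F}; column 2 has {A,C,D,E} → B.
Cell (r3,c5): row 3 has {A,B,F}; column 5 has {B,C,E,F} → D.
Cell (r3,c6): row 3 has {A,B,D,F}; column 6 has {A,E,F} → C.
Cell (r4,c1): row 4 has {C,D,E,F}; column 1 has {B,C,F} → A.
Cell (r4,c6): row 4 has {A,C,D,E,F}; column 6 has {A,C,E,F} → B.
Cell (r5,c5): row 5 has {B,C,E,F}; column 5 has {B,C,D,E,F} → A.
Cell (r5,c6): row 5 has {A,B,C,E,F}; column 6 has {A,B,C,E,F} → D.
Cell (r6,c1): row 6 has {A,B,C,E}; column 1 has {A,B,C,F} → D.
Cell (r6,c2): row 6 has {A,B,C,D,E}; column 2 has {A,B,C,D,E} → F.
Cell (r3,c1): row 3 has {A,B,C,D,F}; column 1 has {A,B,C,D,F} → E.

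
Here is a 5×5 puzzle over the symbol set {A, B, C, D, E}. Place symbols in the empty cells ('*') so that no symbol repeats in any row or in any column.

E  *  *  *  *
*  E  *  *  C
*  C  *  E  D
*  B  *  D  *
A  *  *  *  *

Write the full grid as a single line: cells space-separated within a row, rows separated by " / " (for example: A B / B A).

E A D C B / D E B A C / B C A E D / C B E D A / A D C B E

Cell (r3,c1): row 3 has {C,D,E}; column 1 has {A,E} → B.
Cell (r3,c3): row 3 has {B,C,D,E}; column 3 is empty so far → A.
Cell (r4,c1): row 4 has {B,D}; column 1 has {A,B,E} → C.
Cell (r4,c3): row 4 has {B,C,D}; column 3 has {A} → E.
Cell (r4,c5): row 4 has {B,C,D,E}; column 5 has {C,D} → A.
Cell (r5,c2): row 5 has {A}; column 2 has {B,C,E} → D.
Cell (r1,c2): row 1 has {E}; column 2 has {B,C,D,E} → A.
Cell (r1,c5): row 1 has {A,E}; column 5 has {A,C,D} → B.
Cell (r2,c1): row 2 has {C,E}; column 1 has {A,B,C,E} → D.
Cell (r2,c3): row 2 has {C,D,E}; column 3 has {A,E} → B.
Cell (r2,c4): row 2 has {B,C,D,E}; column 4 has {D,E} → A.
Cell (r5,c3): row 5 has {A,D}; column 3 has {A,B,E} → C.
Cell (r5,c4): row 5 has {A,C,D}; column 4 has {A,D,E} → B.
Cell (r5,c5): row 5 has {A,B,C,D}; column 5 has {A,B,C,D} → E.
Cell (r1,c3): row 1 has {A,B,E}; column 3 has {A,B,C,E} → D.
Cell (r1,c4): row 1 has {A,B,D,E}; column 4 has {A,B,D,E} → C.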